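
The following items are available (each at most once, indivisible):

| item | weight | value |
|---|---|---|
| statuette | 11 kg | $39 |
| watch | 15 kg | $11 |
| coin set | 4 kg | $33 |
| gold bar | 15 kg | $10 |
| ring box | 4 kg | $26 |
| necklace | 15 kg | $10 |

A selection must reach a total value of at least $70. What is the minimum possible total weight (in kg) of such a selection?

Subsets with value ≥ 70, sorted by total weight:
- statuette+coin set: weight 15, value 72
- statuette+coin set+ring box: weight 19, value 98
Minimum weight: 15 kg.

15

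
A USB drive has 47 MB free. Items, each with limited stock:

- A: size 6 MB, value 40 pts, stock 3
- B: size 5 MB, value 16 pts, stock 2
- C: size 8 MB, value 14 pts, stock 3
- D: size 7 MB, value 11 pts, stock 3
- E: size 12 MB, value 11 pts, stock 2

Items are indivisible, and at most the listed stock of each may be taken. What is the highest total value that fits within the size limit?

Best selections within size 47 and stock limits:
- 3×A + 2×B + 2×C: size 44, value 180
- 3×A + 1×B + 3×C: size 47, value 178
- 3×A + 2×B + 1×C + 1×D: size 43, value 177
- 3×A + 1×B + 2×C + 1×D: size 46, value 175
Best: 180 pts.

180 pts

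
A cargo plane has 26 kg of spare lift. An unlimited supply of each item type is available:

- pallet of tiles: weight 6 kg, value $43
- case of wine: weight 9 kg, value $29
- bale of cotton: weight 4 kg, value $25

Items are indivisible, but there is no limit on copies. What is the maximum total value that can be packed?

Best value-per-unit is pallet of tiles at 43/6; filling with it alone gives 4×43 = 172.
Optimal mix: 3×pallet of tiles + 2×bale of cotton → weight 26, value 179.

$179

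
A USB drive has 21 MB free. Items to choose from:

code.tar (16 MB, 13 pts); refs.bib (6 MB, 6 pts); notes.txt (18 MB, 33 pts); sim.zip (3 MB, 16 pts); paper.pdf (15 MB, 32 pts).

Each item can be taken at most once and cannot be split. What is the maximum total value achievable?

Check high-value combinations within 21 MB:
- notes.txt+sim.zip: size 18+3=21, value 33+16=49
- sim.zip+paper.pdf: size 3+15=18, value 16+32=48
- refs.bib+paper.pdf: size 6+15=21, value 6+32=38
- notes.txt: size 18, value 33
- paper.pdf: size 15, value 32
Best: 49 pts.

49 pts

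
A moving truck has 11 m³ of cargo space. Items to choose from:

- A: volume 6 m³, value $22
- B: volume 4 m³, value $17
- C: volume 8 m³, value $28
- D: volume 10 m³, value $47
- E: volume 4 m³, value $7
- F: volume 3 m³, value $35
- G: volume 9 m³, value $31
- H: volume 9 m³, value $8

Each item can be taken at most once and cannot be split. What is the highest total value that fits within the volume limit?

Check high-value combinations within 11 m³:
- C+F: volume 8+3=11, value 28+35=63
- B+E+F: volume 4+4+3=11, value 17+7+35=59
- A+F: volume 6+3=9, value 22+35=57
- B+F: volume 4+3=7, value 17+35=52
- D: volume 10, value 47
Best: $63.

$63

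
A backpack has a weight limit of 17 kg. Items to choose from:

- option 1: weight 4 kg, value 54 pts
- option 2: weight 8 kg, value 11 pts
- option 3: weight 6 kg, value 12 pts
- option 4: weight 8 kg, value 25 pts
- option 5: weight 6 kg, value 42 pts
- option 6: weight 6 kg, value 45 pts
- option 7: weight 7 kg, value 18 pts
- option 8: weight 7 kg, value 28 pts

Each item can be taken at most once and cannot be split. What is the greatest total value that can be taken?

141 pts

This is a 0/1 knapsack; check combinations near the capacity.
- option 1+option 5+option 6: weight 4+6+6=16, value 54+42+45=141
- option 1+option 6+option 8: weight 4+6+7=17, value 54+45+28=127
- option 1+option 5+option 8: weight 4+6+7=17, value 54+42+28=124
- option 1+option 6+option 7: weight 4+6+7=17, value 54+45+18=117
Best: 141 pts.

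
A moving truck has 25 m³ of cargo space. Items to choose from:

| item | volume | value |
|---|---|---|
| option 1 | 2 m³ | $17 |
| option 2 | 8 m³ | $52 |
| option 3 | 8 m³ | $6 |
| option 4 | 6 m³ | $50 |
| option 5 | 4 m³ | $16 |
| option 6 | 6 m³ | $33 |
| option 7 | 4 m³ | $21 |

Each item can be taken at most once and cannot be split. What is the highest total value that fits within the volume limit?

$156

Check high-value combinations within 25 m³:
- option 1+option 2+option 4+option 5+option 7: volume 2+8+6+4+4=24, value 17+52+50+16+21=156
- option 2+option 4+option 6+option 7: volume 8+6+6+4=24, value 52+50+33+21=156
- option 1+option 2+option 4+option 6: volume 2+8+6+6=22, value 17+52+50+33=152
- option 2+option 4+option 5+option 6: volume 8+6+4+6=24, value 52+50+16+33=151
- option 1+option 2+option 4+option 7: volume 2+8+6+4=20, value 17+52+50+21=140
Best: $156.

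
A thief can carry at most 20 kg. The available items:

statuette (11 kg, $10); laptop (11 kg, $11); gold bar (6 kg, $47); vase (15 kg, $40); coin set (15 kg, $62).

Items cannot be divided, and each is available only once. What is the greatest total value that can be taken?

Check high-value combinations within 20 kg:
- coin set: weight 15, value 62
- laptop+gold bar: weight 11+6=17, value 11+47=58
- statuette+gold bar: weight 11+6=17, value 10+47=57
Best: $62.

$62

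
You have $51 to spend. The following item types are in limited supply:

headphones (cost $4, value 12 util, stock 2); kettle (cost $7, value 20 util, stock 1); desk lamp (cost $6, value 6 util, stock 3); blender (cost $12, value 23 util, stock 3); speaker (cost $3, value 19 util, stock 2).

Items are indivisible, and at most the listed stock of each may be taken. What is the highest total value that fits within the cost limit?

Best selections within cost 51 and stock limits:
- 2×headphones + 1×kettle + 1×desk lamp + 2×blender + 2×speaker: cost 51, value 134
- 2×headphones + 3×blender + 2×speaker: cost 50, value 131
- 2×headphones + 1×kettle + 2×blender + 2×speaker: cost 45, value 128
Best: 134 util.

134 util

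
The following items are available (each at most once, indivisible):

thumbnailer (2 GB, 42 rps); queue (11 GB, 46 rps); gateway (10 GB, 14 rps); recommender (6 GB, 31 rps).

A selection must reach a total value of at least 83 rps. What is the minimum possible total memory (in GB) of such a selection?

13

Subsets with value ≥ 83, sorted by total memory:
- thumbnailer+queue: memory 13, value 88
- thumbnailer+gateway+recommender: memory 18, value 87
Minimum memory: 13 GB.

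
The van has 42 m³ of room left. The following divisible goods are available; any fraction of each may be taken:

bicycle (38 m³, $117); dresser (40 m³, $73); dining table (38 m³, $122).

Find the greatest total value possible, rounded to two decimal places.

Take in order of value per unit:
- dining table (122/38 per unit): all 38 → value 122, running total 122.00
- bicycle (117/38 per unit): 4 of 38 → value 4×117/38 = 12.3158, running total 134.32
Total 134.32.

134.32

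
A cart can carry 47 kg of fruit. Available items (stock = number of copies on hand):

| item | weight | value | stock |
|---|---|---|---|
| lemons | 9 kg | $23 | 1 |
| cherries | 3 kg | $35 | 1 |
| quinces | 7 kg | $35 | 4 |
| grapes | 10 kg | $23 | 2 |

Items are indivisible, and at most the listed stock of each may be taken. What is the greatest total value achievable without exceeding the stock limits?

Best selections within weight 47 and stock limits:
- 1×lemons + 1×cherries + 4×quinces: weight 40, value 198
- 1×cherries + 4×quinces + 1×grapes: weight 41, value 198
Best: $198.

$198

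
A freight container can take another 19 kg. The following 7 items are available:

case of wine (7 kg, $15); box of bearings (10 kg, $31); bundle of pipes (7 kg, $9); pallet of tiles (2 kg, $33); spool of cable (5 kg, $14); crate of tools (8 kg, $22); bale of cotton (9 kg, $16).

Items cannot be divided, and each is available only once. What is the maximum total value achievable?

This is a 0/1 knapsack; check combinations near the capacity.
- case of wine+box of bearings+pallet of tiles: weight 7+10+2=19, value 15+31+33=79
- box of bearings+pallet of tiles+spool of cable: weight 10+2+5=17, value 31+33+14=78
- box of bearings+bundle of pipes+pallet of tiles: weight 10+7+2=19, value 31+9+33=73
Best: $79.

$79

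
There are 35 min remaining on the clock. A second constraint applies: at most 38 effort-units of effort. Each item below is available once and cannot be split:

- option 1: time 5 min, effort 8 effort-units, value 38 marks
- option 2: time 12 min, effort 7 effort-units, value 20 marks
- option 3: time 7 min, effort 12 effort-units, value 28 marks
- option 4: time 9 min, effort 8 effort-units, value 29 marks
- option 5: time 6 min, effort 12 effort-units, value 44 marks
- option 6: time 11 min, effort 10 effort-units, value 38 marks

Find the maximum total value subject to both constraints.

149 marks

Feasible sets respecting both limits:
- option 1+option 4+option 5+option 6: time 31, effort 38, value 149
- option 1+option 2+option 5+option 6: time 34, effort 37, value 140
- option 1+option 3+option 4+option 6: time 32, effort 38, value 133
Best: 149 marks.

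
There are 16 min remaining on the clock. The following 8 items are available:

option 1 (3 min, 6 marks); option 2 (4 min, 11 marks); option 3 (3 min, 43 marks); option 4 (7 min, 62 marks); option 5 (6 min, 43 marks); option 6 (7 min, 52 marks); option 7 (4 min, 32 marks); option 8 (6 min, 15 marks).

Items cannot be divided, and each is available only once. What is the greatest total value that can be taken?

Check high-value combinations within 16 min:
- option 3+option 4+option 5: time 3+7+6=16, value 43+62+43=148
- option 3+option 5+option 6: time 3+6+7=16, value 43+43+52=138
- option 3+option 4+option 7: time 3+7+4=14, value 43+62+32=137
- option 3+option 6+option 7: time 3+7+4=14, value 43+52+32=127
- option 1+option 3+option 5+option 7: time 3+3+6+4=16, value 6+43+43+32=124
Best: 148 marks.

148 marks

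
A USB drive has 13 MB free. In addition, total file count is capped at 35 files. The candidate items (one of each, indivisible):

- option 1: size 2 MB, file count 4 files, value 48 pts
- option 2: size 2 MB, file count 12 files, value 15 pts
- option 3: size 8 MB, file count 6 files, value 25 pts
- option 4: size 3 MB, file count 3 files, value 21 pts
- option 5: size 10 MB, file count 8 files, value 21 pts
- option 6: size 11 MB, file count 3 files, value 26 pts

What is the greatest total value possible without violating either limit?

94 pts

Feasible sets respecting both limits:
- option 1+option 3+option 4: size 13, file count 13, value 94
- option 1+option 2+option 3: size 12, file count 22, value 88
- option 1+option 2+option 4: size 7, file count 19, value 84
- option 1+option 6: size 13, file count 7, value 74
Best: 94 pts.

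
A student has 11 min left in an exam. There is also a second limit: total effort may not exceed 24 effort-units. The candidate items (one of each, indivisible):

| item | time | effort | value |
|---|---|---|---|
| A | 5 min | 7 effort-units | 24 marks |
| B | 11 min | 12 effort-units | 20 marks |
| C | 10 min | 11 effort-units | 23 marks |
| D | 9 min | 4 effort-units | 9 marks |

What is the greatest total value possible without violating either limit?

Feasible sets respecting both limits:
- A: time 5, effort 7, value 24
- C: time 10, effort 11, value 23
- B: time 11, effort 12, value 20
Best: 24 marks.

24 marks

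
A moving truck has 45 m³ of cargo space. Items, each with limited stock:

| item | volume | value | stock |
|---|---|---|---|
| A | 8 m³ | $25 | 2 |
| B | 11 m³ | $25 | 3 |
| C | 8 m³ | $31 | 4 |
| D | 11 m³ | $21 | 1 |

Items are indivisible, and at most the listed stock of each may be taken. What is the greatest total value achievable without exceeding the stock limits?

Best selections within volume 45 and stock limits:
- 1×A + 4×C: volume 40, value 149
- 1×B + 4×C: volume 43, value 149
- 4×C + 1×D: volume 43, value 145
- 2×A + 3×C: volume 40, value 143
Best: $149.

$149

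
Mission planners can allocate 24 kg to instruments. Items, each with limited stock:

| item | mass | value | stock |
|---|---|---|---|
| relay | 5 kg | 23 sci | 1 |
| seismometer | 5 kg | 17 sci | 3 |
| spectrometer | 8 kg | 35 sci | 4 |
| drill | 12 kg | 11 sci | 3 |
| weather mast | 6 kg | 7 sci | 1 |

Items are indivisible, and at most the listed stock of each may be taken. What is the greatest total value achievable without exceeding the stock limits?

105 sci

Top feasible selections:
- 3×spectrometer: mass 24, value 105
- 1×relay + 2×spectrometer: mass 21, value 93
- 1×relay + 2×seismometer + 1×spectrometer: mass 23, value 92
- 1×seismometer + 2×spectrometer: mass 21, value 87
Best: 105 sci.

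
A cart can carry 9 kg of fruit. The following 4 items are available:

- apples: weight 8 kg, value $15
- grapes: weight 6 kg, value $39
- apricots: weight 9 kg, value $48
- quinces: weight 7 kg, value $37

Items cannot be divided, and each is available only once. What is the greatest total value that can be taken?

$48

Check high-value combinations within 9 kg:
- apricots: weight 9, value 48
- grapes: weight 6, value 39
- quinces: weight 7, value 37
- apples: weight 8, value 15
Best: $48.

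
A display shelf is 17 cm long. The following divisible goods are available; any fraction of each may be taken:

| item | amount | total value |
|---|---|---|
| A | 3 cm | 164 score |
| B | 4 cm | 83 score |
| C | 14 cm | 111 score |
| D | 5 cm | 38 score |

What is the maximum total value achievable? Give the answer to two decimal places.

Take in order of value per unit:
- A (164/3 per unit): all 3 → value 164, running total 164.00
- B (83/4 per unit): all 4 → value 83, running total 247.00
- C (111/14 per unit): 10 of 14 → value 10×111/14 = 79.2857, running total 326.29
Total 326.29.

326.29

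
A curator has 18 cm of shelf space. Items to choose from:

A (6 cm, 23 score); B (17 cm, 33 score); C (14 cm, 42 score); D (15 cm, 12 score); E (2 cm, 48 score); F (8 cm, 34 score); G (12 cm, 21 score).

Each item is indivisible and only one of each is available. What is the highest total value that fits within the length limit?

105 score

Check high-value combinations within 18 cm:
- A+E+F: length 6+2+8=16, value 23+48+34=105
- C+E: length 14+2=16, value 42+48=90
- E+F: length 2+8=10, value 48+34=82
- A+E: length 6+2=8, value 23+48=71
- E+G: length 2+12=14, value 48+21=69
Best: 105 score.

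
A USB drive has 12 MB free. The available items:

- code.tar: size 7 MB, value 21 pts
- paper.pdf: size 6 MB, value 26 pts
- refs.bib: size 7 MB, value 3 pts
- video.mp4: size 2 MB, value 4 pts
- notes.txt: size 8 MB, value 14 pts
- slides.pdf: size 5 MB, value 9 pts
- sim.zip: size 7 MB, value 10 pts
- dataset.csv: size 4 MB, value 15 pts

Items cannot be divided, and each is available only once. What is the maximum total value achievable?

45 pts

Check high-value combinations within 12 MB:
- paper.pdf+video.mp4+dataset.csv: size 6+2+4=12, value 26+4+15=45
- paper.pdf+dataset.csv: size 6+4=10, value 26+15=41
- code.tar+dataset.csv: size 7+4=11, value 21+15=36
Best: 45 pts.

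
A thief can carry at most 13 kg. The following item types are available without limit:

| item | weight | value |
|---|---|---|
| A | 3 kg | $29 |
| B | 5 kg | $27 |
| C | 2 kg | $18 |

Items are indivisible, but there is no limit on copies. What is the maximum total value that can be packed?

$123

Best value-per-unit is A at 29/3; filling with it alone gives 4×29 = 116.
Optimal mix: 3×A + 2×C → weight 13, value 123.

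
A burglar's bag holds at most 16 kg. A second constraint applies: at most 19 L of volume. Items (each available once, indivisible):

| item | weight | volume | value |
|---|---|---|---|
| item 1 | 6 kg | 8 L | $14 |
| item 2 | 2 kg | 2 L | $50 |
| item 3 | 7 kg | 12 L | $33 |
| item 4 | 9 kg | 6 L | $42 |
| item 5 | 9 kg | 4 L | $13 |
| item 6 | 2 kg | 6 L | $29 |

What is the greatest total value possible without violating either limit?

$121

Feasible sets respecting both limits:
- item 2+item 4+item 6: weight 13, volume 14, value 121
- item 1+item 2+item 6: weight 10, volume 16, value 93
- item 2+item 4: weight 11, volume 8, value 92
- item 2+item 5+item 6: weight 13, volume 12, value 92
Best: $121.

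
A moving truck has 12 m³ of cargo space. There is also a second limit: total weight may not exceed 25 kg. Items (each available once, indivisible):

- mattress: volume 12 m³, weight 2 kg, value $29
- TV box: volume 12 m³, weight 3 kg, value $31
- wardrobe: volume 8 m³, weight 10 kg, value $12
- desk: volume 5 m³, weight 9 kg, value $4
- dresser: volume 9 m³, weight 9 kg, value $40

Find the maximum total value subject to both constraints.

Feasible sets respecting both limits:
- dresser: volume 9, weight 9, value 40
- TV box: volume 12, weight 3, value 31
- mattress: volume 12, weight 2, value 29
- wardrobe: volume 8, weight 10, value 12
Best: $40.

$40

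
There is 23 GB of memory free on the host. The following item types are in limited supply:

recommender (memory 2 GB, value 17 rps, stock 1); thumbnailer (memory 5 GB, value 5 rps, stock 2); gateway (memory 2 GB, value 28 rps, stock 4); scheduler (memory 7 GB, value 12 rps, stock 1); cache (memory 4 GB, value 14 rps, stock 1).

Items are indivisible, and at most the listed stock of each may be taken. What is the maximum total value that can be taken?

Best selections within memory 23 and stock limits:
- 1×recommender + 4×gateway + 1×scheduler + 1×cache: memory 21, value 155
- 1×recommender + 1×thumbnailer + 4×gateway + 1×cache: memory 19, value 148
- 1×recommender + 1×thumbnailer + 4×gateway + 1×scheduler: memory 22, value 146
Best: 155 rps.

155 rps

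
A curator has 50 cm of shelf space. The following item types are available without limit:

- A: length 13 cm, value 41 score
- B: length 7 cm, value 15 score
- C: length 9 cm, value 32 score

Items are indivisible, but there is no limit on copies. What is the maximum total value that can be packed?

Best value-per-unit is C at 32/9; filling with it alone gives 5×32 = 160.
Optimal mix: 1×A + 4×C → length 49, value 169.

169 score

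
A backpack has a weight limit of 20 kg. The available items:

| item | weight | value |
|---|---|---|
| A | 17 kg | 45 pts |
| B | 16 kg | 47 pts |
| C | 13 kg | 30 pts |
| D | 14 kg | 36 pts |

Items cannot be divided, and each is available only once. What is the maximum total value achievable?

47 pts

This is a 0/1 knapsack; check combinations near the capacity.
- B: weight 16, value 47
- A: weight 17, value 45
- D: weight 14, value 36
- C: weight 13, value 30
Best: 47 pts.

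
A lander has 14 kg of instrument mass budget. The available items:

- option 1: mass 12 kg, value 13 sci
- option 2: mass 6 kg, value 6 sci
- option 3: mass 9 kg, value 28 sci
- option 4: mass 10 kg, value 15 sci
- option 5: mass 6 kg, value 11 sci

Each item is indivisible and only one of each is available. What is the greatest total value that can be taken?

Check high-value combinations within 14 kg:
- option 3: mass 9, value 28
- option 2+option 5: mass 6+6=12, value 6+11=17
- option 4: mass 10, value 15
Best: 28 sci.

28 sci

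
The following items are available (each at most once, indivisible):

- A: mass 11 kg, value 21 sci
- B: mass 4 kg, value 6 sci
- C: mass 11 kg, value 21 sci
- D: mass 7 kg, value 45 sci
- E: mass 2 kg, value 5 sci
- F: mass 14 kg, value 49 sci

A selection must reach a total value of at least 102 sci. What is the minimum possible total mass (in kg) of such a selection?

Subsets with value ≥ 102, sorted by total mass:
- B+D+E+F: mass 27, value 105
- A+D+F: mass 32, value 115
Minimum mass: 27 kg.

27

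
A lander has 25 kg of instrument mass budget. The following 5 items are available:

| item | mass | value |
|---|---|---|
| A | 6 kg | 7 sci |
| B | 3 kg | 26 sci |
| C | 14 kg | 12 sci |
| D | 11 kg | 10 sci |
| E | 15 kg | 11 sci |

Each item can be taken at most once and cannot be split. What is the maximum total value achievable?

Check high-value combinations within 25 kg:
- A+B+C: mass 6+3+14=23, value 7+26+12=45
- A+B+E: mass 6+3+15=24, value 7+26+11=44
- A+B+D: mass 6+3+11=20, value 7+26+10=43
- B+C: mass 3+14=17, value 26+12=38
Best: 45 sci.

45 sci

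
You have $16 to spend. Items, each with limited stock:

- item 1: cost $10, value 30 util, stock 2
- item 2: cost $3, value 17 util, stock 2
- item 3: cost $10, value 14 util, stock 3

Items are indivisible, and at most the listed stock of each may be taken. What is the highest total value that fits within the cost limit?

Top feasible selections:
- 1×item 1 + 2×item 2: cost 16, value 64
- 2×item 2 + 1×item 3: cost 16, value 48
- 1×item 1 + 1×item 2: cost 13, value 47
Best: 64 util.

64 util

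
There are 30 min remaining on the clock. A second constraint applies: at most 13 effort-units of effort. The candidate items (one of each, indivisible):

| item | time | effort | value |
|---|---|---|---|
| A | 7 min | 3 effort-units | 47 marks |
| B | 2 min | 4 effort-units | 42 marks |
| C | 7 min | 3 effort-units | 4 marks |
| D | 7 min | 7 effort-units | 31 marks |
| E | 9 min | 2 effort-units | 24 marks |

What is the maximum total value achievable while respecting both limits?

117 marks

Feasible sets respecting both limits:
- A+B+C+E: time 25, effort 12, value 117
- A+B+E: time 18, effort 9, value 113
- A+D+E: time 23, effort 12, value 102
- B+D+E: time 18, effort 13, value 97
Best: 117 marks.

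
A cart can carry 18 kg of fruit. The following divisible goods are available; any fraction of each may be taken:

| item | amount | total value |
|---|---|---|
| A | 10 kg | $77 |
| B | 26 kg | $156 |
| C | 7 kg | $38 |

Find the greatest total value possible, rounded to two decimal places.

Take in order of value per unit:
- A (77/10 per unit): all 10 → value 77, running total 77.00
- B (156/26 per unit): 8 of 26 → value 8×156/26 = 48.0000, running total 125.00
Total 125.00.

125.00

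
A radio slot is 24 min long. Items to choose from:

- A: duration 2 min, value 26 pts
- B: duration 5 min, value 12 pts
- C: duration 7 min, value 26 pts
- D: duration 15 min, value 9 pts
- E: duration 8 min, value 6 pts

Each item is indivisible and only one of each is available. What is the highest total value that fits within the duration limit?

70 pts

Check high-value combinations within 24 min:
- A+B+C+E: duration 2+5+7+8=22, value 26+12+26+6=70
- A+B+C: duration 2+5+7=14, value 26+12+26=64
- A+C+D: duration 2+7+15=24, value 26+26+9=61
- A+C+E: duration 2+7+8=17, value 26+26+6=58
Best: 70 pts.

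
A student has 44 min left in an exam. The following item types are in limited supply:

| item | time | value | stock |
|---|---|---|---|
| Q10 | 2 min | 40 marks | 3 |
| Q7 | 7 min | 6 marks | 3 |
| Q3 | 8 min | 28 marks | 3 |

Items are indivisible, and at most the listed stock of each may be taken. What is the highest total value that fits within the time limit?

Top feasible selections:
- 3×Q10 + 2×Q7 + 3×Q3: time 44, value 216
- 3×Q10 + 1×Q7 + 3×Q3: time 37, value 210
Best: 216 marks.

216 marks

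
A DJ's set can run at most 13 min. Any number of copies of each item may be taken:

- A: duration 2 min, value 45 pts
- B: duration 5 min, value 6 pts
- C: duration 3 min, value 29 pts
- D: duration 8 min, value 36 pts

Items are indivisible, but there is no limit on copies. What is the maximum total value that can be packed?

Best value-per-unit is A at 45/2, and filling with it alone uses duration 6×2=12. No mix of the others beats 6×45 = 270.

270 pts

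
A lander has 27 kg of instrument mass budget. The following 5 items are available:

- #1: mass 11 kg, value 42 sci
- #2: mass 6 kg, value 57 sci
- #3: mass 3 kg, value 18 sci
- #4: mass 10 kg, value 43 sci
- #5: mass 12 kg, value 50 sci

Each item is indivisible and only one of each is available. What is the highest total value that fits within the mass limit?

142 sci

This is a 0/1 knapsack; check combinations near the capacity.
- #1+#2+#4: mass 11+6+10=27, value 42+57+43=142
- #2+#3+#5: mass 6+3+12=21, value 57+18+50=125
- #2+#3+#4: mass 6+3+10=19, value 57+18+43=118
- #1+#2+#3: mass 11+6+3=20, value 42+57+18=117
- #3+#4+#5: mass 3+10+12=25, value 18+43+50=111
Best: 142 sci.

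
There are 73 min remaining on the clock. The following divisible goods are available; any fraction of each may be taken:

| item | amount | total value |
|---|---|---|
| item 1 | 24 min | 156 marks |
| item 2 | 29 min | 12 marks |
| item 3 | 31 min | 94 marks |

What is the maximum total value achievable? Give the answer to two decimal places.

Take in order of value per unit:
- item 1 (156/24 per unit): all 24 → value 156, running total 156.00
- item 3 (94/31 per unit): all 31 → value 94, running total 250.00
- item 2 (12/29 per unit): 18 of 29 → value 18×12/29 = 7.4483, running total 257.45
Total 257.45.

257.45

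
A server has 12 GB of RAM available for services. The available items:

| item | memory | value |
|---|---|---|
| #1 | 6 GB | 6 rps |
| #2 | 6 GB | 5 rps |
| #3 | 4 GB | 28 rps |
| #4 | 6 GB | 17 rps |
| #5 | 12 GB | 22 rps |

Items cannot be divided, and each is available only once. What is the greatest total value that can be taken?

Check high-value combinations within 12 GB:
- #3+#4: memory 4+6=10, value 28+17=45
- #1+#3: memory 6+4=10, value 6+28=34
- #2+#3: memory 6+4=10, value 5+28=33
Best: 45 rps.

45 rps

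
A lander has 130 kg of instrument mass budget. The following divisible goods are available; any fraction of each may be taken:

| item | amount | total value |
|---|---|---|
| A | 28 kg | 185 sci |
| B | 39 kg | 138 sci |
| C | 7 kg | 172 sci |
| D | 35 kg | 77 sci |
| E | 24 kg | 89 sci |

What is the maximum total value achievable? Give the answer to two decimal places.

654.40

Take in order of value per unit:
- C (172/7 per unit): all 7 → value 172, running total 172.00
- A (185/28 per unit): all 28 → value 185, running total 357.00
- E (89/24 per unit): all 24 → value 89, running total 446.00
- B (138/39 per unit): all 39 → value 138, running total 584.00
- D (77/35 per unit): 32 of 35 → value 32×77/35 = 70.4000, running total 654.40
Total 654.40.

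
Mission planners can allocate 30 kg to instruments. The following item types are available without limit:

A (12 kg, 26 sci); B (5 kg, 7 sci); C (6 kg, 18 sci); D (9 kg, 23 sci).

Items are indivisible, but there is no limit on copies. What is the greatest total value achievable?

Best value-per-unit is C at 18/6, and filling with it alone uses mass 5×6=30. No mix of the others beats 5×18 = 90.

90 sci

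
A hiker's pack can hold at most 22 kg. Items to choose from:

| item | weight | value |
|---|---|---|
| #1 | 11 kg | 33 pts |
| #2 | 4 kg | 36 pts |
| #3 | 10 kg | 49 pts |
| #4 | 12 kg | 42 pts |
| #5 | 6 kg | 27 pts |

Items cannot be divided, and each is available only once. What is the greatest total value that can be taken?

Check high-value combinations within 22 kg:
- #2+#3+#5: weight 4+10+6=20, value 36+49+27=112
- #2+#4+#5: weight 4+12+6=22, value 36+42+27=105
- #1+#2+#5: weight 11+4+6=21, value 33+36+27=96
Best: 112 pts.

112 pts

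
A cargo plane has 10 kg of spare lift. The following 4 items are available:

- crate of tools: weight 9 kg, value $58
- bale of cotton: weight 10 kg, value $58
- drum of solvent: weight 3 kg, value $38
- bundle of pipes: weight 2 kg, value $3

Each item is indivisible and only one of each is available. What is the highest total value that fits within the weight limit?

Check high-value combinations within 10 kg:
- crate of tools: weight 9, value 58
- bale of cotton: weight 10, value 58
- drum of solvent+bundle of pipes: weight 3+2=5, value 38+3=41
- drum of solvent: weight 3, value 38
- bundle of pipes: weight 2, value 3
Best: $58.

$58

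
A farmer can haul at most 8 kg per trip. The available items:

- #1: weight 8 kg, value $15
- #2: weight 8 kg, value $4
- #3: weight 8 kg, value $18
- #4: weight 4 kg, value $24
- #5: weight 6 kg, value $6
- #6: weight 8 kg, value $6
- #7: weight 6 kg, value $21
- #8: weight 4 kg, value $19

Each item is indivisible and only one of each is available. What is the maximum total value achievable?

$43

This is a 0/1 knapsack; check combinations near the capacity.
- #4+#8: weight 4+4=8, value 24+19=43
- #4: weight 4, value 24
- #7: weight 6, value 21
- #8: weight 4, value 19
- #3: weight 8, value 18
Best: $43.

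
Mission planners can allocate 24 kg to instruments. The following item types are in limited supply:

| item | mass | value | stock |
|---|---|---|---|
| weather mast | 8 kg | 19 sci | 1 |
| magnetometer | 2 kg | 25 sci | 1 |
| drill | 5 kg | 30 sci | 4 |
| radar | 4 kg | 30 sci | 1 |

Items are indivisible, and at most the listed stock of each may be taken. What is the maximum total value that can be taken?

Top feasible selections:
- 4×drill + 1×radar: mass 24, value 150
- 1×magnetometer + 3×drill + 1×radar: mass 21, value 145
- 1×magnetometer + 4×drill: mass 22, value 145
Best: 150 sci.

150 sci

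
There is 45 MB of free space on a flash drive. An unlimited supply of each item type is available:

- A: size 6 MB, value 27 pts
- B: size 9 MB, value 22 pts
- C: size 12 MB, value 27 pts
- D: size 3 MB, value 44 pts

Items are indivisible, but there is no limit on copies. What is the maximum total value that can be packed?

Best value-per-unit is D at 44/3, and filling with it alone uses size 15×3=45. No mix of the others beats 15×44 = 660.

660 pts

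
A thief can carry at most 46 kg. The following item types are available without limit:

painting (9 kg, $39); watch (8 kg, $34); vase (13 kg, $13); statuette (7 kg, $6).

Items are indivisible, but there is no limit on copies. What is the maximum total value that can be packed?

$195

Best value-per-unit is painting at 39/9, and filling with it alone uses weight 5×9=45. No mix of the others beats 5×39 = 195.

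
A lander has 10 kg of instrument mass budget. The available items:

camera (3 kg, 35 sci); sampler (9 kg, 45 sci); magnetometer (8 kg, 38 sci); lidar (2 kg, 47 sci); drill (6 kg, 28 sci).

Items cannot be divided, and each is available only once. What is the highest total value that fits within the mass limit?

85 sci

Check high-value combinations within 10 kg:
- magnetometer+lidar: mass 8+2=10, value 38+47=85
- camera+lidar: mass 3+2=5, value 35+47=82
- lidar+drill: mass 2+6=8, value 47+28=75
- camera+drill: mass 3+6=9, value 35+28=63
- lidar: mass 2, value 47
Best: 85 sci.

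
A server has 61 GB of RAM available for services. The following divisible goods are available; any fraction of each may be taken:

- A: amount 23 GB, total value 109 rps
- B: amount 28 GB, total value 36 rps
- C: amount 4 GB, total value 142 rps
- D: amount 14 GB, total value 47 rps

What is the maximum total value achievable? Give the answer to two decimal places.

323.71

Take in order of value per unit:
- C (142/4 per unit): all 4 → value 142, running total 142.00
- A (109/23 per unit): all 23 → value 109, running total 251.00
- D (47/14 per unit): all 14 → value 47, running total 298.00
- B (36/28 per unit): 20 of 28 → value 20×36/28 = 25.7143, running total 323.71
Total 323.71.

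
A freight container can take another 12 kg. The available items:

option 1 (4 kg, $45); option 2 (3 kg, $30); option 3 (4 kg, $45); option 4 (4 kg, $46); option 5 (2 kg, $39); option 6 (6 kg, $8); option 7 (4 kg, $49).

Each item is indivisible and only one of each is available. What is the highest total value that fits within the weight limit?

Check high-value combinations within 12 kg:
- option 1+option 4+option 7: weight 4+4+4=12, value 45+46+49=140
- option 3+option 4+option 7: weight 4+4+4=12, value 45+46+49=140
- option 1+option 3+option 7: weight 4+4+4=12, value 45+45+49=139
- option 1+option 3+option 4: weight 4+4+4=12, value 45+45+46=136
- option 4+option 5+option 7: weight 4+2+4=10, value 46+39+49=134
Best: $140.

$140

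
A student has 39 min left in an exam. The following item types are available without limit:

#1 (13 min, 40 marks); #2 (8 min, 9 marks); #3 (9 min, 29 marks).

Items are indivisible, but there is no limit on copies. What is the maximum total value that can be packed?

Best value-per-unit is #3 at 29/9; filling with it alone gives 4×29 = 116.
Optimal mix: 3×#1 → time 39, value 120.

120 marks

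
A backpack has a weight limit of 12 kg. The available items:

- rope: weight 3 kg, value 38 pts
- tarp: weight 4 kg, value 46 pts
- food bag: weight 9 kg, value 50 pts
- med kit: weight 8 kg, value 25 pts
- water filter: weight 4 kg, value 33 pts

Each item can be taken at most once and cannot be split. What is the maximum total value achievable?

This is a 0/1 knapsack; check combinations near the capacity.
- rope+tarp+water filter: weight 3+4+4=11, value 38+46+33=117
- rope+food bag: weight 3+9=12, value 38+50=88
- rope+tarp: weight 3+4=7, value 38+46=84
- tarp+water filter: weight 4+4=8, value 46+33=79
Best: 117 pts.

117 pts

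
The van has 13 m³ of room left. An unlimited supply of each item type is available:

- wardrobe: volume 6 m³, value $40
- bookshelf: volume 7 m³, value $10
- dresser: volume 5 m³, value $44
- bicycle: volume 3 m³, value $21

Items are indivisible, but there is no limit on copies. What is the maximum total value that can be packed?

Best value-per-unit is dresser at 44/5; filling with it alone gives 2×44 = 88.
Optimal mix: 2×dresser + 1×bicycle → volume 13, value 109.

$109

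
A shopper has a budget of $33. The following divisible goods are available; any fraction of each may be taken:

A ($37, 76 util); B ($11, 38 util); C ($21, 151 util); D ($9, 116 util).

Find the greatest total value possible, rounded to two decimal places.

277.36

Take in order of value per unit:
- D (116/9 per unit): all 9 → value 116, running total 116.00
- C (151/21 per unit): all 21 → value 151, running total 267.00
- B (38/11 per unit): 3 of 11 → value 3×38/11 = 10.3636, running total 277.36
Total 277.36.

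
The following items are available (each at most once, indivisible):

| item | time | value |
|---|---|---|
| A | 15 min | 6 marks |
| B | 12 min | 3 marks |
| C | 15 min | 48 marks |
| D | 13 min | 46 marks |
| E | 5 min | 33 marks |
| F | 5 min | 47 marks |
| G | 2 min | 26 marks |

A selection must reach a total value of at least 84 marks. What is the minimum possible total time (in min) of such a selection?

Subsets with value ≥ 84, sorted by total time:
- E+F+G: time 12, value 106
- D+F: time 18, value 93
- D+F+G: time 20, value 119
- D+E+G: time 20, value 105
Minimum time: 12 min.

12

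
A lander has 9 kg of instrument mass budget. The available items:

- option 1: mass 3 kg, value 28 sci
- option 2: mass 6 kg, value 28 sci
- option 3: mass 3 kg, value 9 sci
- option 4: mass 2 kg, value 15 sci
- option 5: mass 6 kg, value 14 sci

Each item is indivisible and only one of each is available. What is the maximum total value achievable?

Check high-value combinations within 9 kg:
- option 1+option 2: mass 3+6=9, value 28+28=56
- option 1+option 3+option 4: mass 3+3+2=8, value 28+9+15=52
- option 1+option 4: mass 3+2=5, value 28+15=43
- option 2+option 4: mass 6+2=8, value 28+15=43
- option 1+option 5: mass 3+6=9, value 28+14=42
Best: 56 sci.

56 sci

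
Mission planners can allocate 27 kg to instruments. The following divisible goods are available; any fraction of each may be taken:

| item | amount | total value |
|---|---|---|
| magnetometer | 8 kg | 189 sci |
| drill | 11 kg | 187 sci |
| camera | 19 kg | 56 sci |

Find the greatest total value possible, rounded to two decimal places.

399.58

Take in order of value per unit:
- magnetometer (189/8 per unit): all 8 → value 189, running total 189.00
- drill (187/11 per unit): all 11 → value 187, running total 376.00
- camera (56/19 per unit): 8 of 19 → value 8×56/19 = 23.5789, running total 399.58
Total 399.58.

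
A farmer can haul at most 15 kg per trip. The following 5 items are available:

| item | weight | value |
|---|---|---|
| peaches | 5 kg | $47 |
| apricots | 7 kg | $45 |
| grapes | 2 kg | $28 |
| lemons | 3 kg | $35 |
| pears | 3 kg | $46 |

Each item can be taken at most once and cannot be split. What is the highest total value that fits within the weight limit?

Check high-value combinations within 15 kg:
- peaches+grapes+lemons+pears: weight 5+2+3+3=13, value 47+28+35+46=156
- apricots+grapes+lemons+pears: weight 7+2+3+3=15, value 45+28+35+46=154
- peaches+apricots+pears: weight 5+7+3=15, value 47+45+46=138
- peaches+lemons+pears: weight 5+3+3=11, value 47+35+46=128
Best: $156.

$156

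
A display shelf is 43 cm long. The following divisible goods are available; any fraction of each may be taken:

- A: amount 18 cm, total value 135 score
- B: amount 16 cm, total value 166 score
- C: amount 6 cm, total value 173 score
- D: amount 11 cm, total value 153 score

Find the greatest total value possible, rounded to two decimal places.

567.00

Take in order of value per unit:
- C (173/6 per unit): all 6 → value 173, running total 173.00
- D (153/11 per unit): all 11 → value 153, running total 326.00
- B (166/16 per unit): all 16 → value 166, running total 492.00
- A (135/18 per unit): 10 of 18 → value 10×135/18 = 75.0000, running total 567.00
Total 567.00.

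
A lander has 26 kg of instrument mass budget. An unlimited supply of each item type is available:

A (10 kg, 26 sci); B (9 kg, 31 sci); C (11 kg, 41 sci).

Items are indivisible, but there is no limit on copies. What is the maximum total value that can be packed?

82 sci

Best value-per-unit is C at 41/11, and filling with it alone uses mass 2×11=22. No mix of the others beats 2×41 = 82.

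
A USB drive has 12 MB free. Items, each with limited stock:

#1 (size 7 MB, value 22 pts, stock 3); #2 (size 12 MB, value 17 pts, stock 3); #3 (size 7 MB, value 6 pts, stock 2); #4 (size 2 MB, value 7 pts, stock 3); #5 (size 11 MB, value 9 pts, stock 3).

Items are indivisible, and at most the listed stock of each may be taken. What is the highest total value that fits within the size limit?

36 pts

Best selections within size 12 and stock limits:
- 1×#1 + 2×#4: size 11, value 36
- 1×#1 + 1×#4: size 9, value 29
- 1×#1: size 7, value 22
Best: 36 pts.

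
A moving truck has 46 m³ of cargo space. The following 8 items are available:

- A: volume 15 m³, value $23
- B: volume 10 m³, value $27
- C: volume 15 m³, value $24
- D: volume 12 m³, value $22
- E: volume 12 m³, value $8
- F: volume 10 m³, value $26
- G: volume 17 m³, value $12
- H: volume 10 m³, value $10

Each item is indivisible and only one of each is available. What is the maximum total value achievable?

Check high-value combinations within 46 m³:
- B+C+F+H: volume 10+15+10+10=45, value 27+24+26+10=87
- A+B+F+H: volume 15+10+10+10=45, value 23+27+26+10=86
- B+D+F+H: volume 10+12+10+10=42, value 27+22+26+10=85
- B+D+E+F: volume 10+12+12+10=44, value 27+22+8+26=83
Best: $87.

$87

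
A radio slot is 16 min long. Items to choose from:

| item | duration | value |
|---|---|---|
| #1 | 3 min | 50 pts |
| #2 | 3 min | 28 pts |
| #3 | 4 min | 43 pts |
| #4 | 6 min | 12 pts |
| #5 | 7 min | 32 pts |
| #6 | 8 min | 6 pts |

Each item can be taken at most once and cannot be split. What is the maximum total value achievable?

This is a 0/1 knapsack; check combinations near the capacity.
- #1+#2+#3+#4: duration 3+3+4+6=16, value 50+28+43+12=133
- #1+#3+#5: duration 3+4+7=14, value 50+43+32=125
- #1+#2+#3: duration 3+3+4=10, value 50+28+43=121
Best: 133 pts.

133 pts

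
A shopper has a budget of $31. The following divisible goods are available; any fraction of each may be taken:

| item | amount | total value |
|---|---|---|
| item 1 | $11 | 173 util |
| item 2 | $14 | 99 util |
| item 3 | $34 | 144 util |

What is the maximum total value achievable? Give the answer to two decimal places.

Take in order of value per unit:
- item 1 (173/11 per unit): all 11 → value 173, running total 173.00
- item 2 (99/14 per unit): all 14 → value 99, running total 272.00
- item 3 (144/34 per unit): 6 of 34 → value 6×144/34 = 25.4118, running total 297.41
Total 297.41.

297.41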